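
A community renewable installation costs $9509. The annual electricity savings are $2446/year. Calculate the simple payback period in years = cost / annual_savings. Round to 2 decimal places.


Simple payback period = initial cost / annual savings
Payback = 9509 / 2446
Payback = 3.89 years

3.89


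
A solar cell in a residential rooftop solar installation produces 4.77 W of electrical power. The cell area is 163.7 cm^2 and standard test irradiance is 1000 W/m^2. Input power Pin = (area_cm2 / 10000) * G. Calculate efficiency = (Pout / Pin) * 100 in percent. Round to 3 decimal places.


First compute the input power:
  Pin = area_cm2 / 10000 * G = 163.7 / 10000 * 1000 = 16.37 W
Then compute efficiency:
  Efficiency = (Pout / Pin) * 100 = (4.77 / 16.37) * 100
  Efficiency = 29.139%

29.139


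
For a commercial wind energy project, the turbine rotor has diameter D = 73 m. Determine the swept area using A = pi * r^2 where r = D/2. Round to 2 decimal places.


Compute the rotor radius:
  r = D / 2 = 73 / 2 = 36.5 m
Calculate swept area:
  A = pi * r^2 = pi * 36.5^2
  A = 4185.39 m^2

4185.39


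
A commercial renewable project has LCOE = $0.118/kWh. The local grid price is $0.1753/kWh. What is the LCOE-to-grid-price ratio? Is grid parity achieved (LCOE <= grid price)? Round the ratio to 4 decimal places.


Compare LCOE to grid price:
  LCOE = $0.118/kWh, Grid price = $0.1753/kWh
  Ratio = LCOE / grid_price = 0.118 / 0.1753 = 0.6731
  Grid parity achieved (ratio <= 1)? yes

0.6731


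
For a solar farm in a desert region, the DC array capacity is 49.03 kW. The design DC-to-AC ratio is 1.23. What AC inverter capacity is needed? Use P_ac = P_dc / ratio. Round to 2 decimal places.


The inverter AC capacity is determined by the DC/AC ratio.
Given: P_dc = 49.03 kW, DC/AC ratio = 1.23
P_ac = P_dc / ratio = 49.03 / 1.23
P_ac = 39.86 kW

39.86


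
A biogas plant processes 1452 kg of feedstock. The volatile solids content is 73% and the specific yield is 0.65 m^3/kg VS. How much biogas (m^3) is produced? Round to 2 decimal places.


Compute volatile solids:
  VS = mass * VS_fraction = 1452 * 0.73 = 1059.96 kg
Calculate biogas volume:
  Biogas = VS * specific_yield = 1059.96 * 0.65
  Biogas = 688.97 m^3

688.97


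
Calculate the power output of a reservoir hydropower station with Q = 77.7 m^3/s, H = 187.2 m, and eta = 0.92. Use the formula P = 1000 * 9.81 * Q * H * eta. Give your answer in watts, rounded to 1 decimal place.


Apply the hydropower formula P = rho * g * Q * H * eta
rho * g = 1000 * 9.81 = 9810.0
P = 9810.0 * 77.7 * 187.2 * 0.92
P = 131275505.1 W

131275505.1


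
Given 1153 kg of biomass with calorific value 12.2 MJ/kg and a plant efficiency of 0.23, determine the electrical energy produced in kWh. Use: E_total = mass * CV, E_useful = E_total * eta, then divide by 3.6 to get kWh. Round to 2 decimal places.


Total energy = mass * CV = 1153 * 12.2 = 14066.6 MJ
Useful energy = total * eta = 14066.6 * 0.23 = 3235.32 MJ
Convert to kWh: 3235.32 / 3.6
Useful energy = 898.70 kWh

898.70


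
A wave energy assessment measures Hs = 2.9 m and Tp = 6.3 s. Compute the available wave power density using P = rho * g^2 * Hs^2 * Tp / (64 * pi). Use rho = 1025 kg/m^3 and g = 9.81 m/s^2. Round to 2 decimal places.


Apply wave power formula:
  g^2 = 9.81^2 = 96.2361
  Hs^2 = 2.9^2 = 8.41
  Numerator = rho * g^2 * Hs^2 * Tp = 1025 * 96.2361 * 8.41 * 6.3 = 5226349.22
  Denominator = 64 * pi = 201.0619
  P = 5226349.22 / 201.0619 = 25993.73 W/m

25993.73


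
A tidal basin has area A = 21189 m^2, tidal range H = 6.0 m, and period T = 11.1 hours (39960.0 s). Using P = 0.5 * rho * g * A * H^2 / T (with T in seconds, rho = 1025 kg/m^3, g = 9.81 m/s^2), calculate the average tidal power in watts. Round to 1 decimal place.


Convert period to seconds: T = 11.1 * 3600 = 39960.0 s
H^2 = 6.0^2 = 36.0
P = 0.5 * rho * g * A * H^2 / T
P = 0.5 * 1025 * 9.81 * 21189 * 36.0 / 39960.0
P = 95973.3 W

95973.3


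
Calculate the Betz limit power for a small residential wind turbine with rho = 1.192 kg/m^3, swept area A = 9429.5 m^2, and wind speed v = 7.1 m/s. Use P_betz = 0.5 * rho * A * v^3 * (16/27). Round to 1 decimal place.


The Betz coefficient Cp_max = 16/27 = 0.5926
v^3 = 7.1^3 = 357.911
P_betz = 0.5 * rho * A * v^3 * Cp_max
P_betz = 0.5 * 1.192 * 9429.5 * 357.911 * 0.5926
P_betz = 1191972.4 W

1191972.4


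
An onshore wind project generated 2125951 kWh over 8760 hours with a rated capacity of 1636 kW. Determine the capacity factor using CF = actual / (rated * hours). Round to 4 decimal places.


Capacity factor = actual output / maximum possible output
Maximum possible = rated * hours = 1636 * 8760 = 14331360 kWh
CF = 2125951 / 14331360
CF = 0.1483

0.1483


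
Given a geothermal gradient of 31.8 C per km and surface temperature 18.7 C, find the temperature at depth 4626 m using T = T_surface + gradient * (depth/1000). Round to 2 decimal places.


Convert depth to km: 4626 / 1000 = 4.626 km
Temperature increase = gradient * depth_km = 31.8 * 4.626 = 147.11 C
Temperature at depth = T_surface + delta_T = 18.7 + 147.11
T = 165.81 C

165.81


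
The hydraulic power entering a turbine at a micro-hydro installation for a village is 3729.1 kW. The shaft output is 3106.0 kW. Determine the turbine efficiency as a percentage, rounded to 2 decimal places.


Turbine efficiency = (output power / input power) * 100
eta = (3106.0 / 3729.1) * 100
eta = 83.29%

83.29


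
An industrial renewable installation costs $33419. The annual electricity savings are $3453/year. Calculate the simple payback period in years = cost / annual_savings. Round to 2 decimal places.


Simple payback period = initial cost / annual savings
Payback = 33419 / 3453
Payback = 9.68 years

9.68


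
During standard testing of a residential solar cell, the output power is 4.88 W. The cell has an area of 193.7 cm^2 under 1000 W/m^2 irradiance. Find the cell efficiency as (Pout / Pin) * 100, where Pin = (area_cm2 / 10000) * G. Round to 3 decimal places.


First compute the input power:
  Pin = area_cm2 / 10000 * G = 193.7 / 10000 * 1000 = 19.37 W
Then compute efficiency:
  Efficiency = (Pout / Pin) * 100 = (4.88 / 19.37) * 100
  Efficiency = 25.194%

25.194


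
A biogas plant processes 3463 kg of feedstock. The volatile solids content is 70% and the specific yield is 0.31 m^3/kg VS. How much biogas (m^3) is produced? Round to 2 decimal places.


Compute volatile solids:
  VS = mass * VS_fraction = 3463 * 0.7 = 2424.1 kg
Calculate biogas volume:
  Biogas = VS * specific_yield = 2424.1 * 0.31
  Biogas = 751.47 m^3

751.47


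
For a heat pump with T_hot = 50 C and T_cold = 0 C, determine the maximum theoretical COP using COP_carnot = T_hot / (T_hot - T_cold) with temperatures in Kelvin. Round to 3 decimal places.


Convert to Kelvin:
  T_hot = 50 + 273.15 = 323.15 K
  T_cold = 0 + 273.15 = 273.15 K
Apply Carnot COP formula:
  COP = T_hot_K / (T_hot_K - T_cold_K) = 323.15 / 50.0
  COP = 6.463

6.463


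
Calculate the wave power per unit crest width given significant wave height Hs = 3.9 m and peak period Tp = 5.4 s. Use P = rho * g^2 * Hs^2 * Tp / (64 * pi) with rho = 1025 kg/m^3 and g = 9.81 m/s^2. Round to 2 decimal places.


Apply wave power formula:
  g^2 = 9.81^2 = 96.2361
  Hs^2 = 3.9^2 = 15.21
  Numerator = rho * g^2 * Hs^2 * Tp = 1025 * 96.2361 * 15.21 * 5.4 = 8101862.23
  Denominator = 64 * pi = 201.0619
  P = 8101862.23 / 201.0619 = 40295.36 W/m

40295.36


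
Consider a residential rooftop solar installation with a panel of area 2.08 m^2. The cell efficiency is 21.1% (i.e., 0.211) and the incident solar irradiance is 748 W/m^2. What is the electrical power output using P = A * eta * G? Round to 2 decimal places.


Use the solar power formula P = A * eta * G.
Given: A = 2.08 m^2, eta = 0.211, G = 748 W/m^2
P = 2.08 * 0.211 * 748
P = 328.28 W

328.28


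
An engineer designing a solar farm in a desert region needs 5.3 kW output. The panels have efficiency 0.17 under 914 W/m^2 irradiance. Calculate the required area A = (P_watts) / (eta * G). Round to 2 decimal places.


Convert target power to watts: P = 5.3 * 1000 = 5300.0 W
Compute denominator: eta * G = 0.17 * 914 = 155.38
Required area A = P / (eta * G) = 5300.0 / 155.38
A = 34.11 m^2

34.11


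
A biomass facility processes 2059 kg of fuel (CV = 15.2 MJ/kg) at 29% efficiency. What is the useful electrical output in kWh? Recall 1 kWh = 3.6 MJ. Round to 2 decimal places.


Total energy = mass * CV = 2059 * 15.2 = 31296.8 MJ
Useful energy = total * eta = 31296.8 * 0.29 = 9076.07 MJ
Convert to kWh: 9076.07 / 3.6
Useful energy = 2521.13 kWh

2521.13


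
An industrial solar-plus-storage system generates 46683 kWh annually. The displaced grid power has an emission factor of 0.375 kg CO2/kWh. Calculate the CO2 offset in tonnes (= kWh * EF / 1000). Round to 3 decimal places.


CO2 offset in kg = generation * emission_factor
CO2 offset = 46683 * 0.375 = 17506.13 kg
Convert to tonnes:
  CO2 offset = 17506.13 / 1000 = 17.506 tonnes

17.506


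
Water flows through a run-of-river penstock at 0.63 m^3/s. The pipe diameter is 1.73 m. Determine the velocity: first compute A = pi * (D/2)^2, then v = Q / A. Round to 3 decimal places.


Compute pipe cross-sectional area:
  A = pi * (D/2)^2 = pi * (1.73/2)^2 = 2.3506 m^2
Calculate velocity:
  v = Q / A = 0.63 / 2.3506
  v = 0.268 m/s

0.268


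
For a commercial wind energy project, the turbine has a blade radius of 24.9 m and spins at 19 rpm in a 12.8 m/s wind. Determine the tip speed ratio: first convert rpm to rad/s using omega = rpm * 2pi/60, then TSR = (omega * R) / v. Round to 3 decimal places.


Convert rotational speed to rad/s:
  omega = 19 * 2 * pi / 60 = 1.9897 rad/s
Compute tip speed:
  v_tip = omega * R = 1.9897 * 24.9 = 49.543 m/s
Tip speed ratio:
  TSR = v_tip / v_wind = 49.543 / 12.8 = 3.871

3.871


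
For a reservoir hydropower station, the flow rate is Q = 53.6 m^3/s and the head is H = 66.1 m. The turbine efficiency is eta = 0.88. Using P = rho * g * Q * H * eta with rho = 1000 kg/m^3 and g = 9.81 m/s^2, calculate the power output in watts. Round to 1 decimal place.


Apply the hydropower formula P = rho * g * Q * H * eta
rho * g = 1000 * 9.81 = 9810.0
P = 9810.0 * 53.6 * 66.1 * 0.88
P = 30585665.1 W

30585665.1


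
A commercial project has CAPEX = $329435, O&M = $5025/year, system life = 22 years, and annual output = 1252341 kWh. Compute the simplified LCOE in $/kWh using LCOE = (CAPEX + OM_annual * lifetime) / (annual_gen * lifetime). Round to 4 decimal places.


Total cost = CAPEX + OM * lifetime = 329435 + 5025 * 22 = 329435 + 110550 = 439985
Total generation = annual * lifetime = 1252341 * 22 = 27551502 kWh
LCOE = 439985 / 27551502
LCOE = 0.0160 $/kWh

0.0160


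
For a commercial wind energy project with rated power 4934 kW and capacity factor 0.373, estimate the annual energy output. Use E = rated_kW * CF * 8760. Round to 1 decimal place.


Annual energy = rated_kW * capacity_factor * hours_per_year
Given: P_rated = 4934 kW, CF = 0.373, hours = 8760
E = 4934 * 0.373 * 8760
E = 16121746.3 kWh

16121746.3


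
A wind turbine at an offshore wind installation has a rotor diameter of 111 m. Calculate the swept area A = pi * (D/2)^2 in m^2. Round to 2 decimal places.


Compute the rotor radius:
  r = D / 2 = 111 / 2 = 55.5 m
Calculate swept area:
  A = pi * r^2 = pi * 55.5^2
  A = 9676.89 m^2

9676.89


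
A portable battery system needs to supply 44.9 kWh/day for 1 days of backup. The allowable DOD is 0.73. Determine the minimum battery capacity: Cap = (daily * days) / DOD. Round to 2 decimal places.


Total energy needed = daily * days = 44.9 * 1 = 44.9 kWh
Account for depth of discharge:
  Cap = total_energy / DOD = 44.9 / 0.73
  Cap = 61.51 kWh

61.51


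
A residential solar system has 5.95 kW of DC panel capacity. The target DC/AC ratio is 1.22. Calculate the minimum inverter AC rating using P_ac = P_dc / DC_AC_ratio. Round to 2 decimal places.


The inverter AC capacity is determined by the DC/AC ratio.
Given: P_dc = 5.95 kW, DC/AC ratio = 1.22
P_ac = P_dc / ratio = 5.95 / 1.22
P_ac = 4.88 kW

4.88


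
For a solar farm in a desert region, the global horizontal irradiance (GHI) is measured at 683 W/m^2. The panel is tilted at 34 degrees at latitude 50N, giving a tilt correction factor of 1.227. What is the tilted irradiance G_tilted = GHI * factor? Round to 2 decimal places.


Identify the given values:
  GHI = 683 W/m^2, tilt correction factor = 1.227
Apply the formula G_tilted = GHI * factor:
  G_tilted = 683 * 1.227
  G_tilted = 838.04 W/m^2

838.04


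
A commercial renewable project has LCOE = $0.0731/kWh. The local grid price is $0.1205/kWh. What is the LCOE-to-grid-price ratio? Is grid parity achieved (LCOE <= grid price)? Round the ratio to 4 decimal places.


Compare LCOE to grid price:
  LCOE = $0.0731/kWh, Grid price = $0.1205/kWh
  Ratio = LCOE / grid_price = 0.0731 / 0.1205 = 0.6066
  Grid parity achieved (ratio <= 1)? yes

0.6066


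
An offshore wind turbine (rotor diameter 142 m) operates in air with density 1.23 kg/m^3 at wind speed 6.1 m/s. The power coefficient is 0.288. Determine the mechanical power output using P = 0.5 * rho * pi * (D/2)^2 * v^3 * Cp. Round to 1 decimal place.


Step 1 -- Compute swept area:
  A = pi * (D/2)^2 = pi * (142/2)^2 = 15836.77 m^2
Step 2 -- Apply wind power equation:
  P = 0.5 * rho * A * v^3 * Cp
  v^3 = 6.1^3 = 226.981
  P = 0.5 * 1.23 * 15836.77 * 226.981 * 0.288
  P = 636683.6 W

636683.6


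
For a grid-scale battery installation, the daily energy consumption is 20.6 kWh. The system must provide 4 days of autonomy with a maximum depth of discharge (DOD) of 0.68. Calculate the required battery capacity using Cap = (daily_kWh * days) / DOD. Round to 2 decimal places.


Total energy needed = daily * days = 20.6 * 4 = 82.4 kWh
Account for depth of discharge:
  Cap = total_energy / DOD = 82.4 / 0.68
  Cap = 121.18 kWh

121.18


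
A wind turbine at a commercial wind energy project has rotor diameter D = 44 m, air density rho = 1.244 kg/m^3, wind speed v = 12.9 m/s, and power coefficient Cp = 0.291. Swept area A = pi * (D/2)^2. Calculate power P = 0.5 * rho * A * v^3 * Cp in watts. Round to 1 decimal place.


Step 1 -- Compute swept area:
  A = pi * (D/2)^2 = pi * (44/2)^2 = 1520.53 m^2
Step 2 -- Apply wind power equation:
  P = 0.5 * rho * A * v^3 * Cp
  v^3 = 12.9^3 = 2146.689
  P = 0.5 * 1.244 * 1520.53 * 2146.689 * 0.291
  P = 590809.9 W

590809.9


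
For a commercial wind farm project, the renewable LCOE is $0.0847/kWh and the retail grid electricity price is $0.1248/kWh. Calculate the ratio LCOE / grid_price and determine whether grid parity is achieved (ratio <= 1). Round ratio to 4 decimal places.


Compare LCOE to grid price:
  LCOE = $0.0847/kWh, Grid price = $0.1248/kWh
  Ratio = LCOE / grid_price = 0.0847 / 0.1248 = 0.6787
  Grid parity achieved (ratio <= 1)? yes

0.6787


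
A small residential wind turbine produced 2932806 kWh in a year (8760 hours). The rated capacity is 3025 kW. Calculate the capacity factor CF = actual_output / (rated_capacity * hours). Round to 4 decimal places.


Capacity factor = actual output / maximum possible output
Maximum possible = rated * hours = 3025 * 8760 = 26499000 kWh
CF = 2932806 / 26499000
CF = 0.1107

0.1107


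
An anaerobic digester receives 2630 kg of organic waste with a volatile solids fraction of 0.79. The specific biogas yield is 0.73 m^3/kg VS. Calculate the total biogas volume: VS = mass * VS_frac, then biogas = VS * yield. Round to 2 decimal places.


Compute volatile solids:
  VS = mass * VS_fraction = 2630 * 0.79 = 2077.7 kg
Calculate biogas volume:
  Biogas = VS * specific_yield = 2077.7 * 0.73
  Biogas = 1516.72 m^3

1516.72


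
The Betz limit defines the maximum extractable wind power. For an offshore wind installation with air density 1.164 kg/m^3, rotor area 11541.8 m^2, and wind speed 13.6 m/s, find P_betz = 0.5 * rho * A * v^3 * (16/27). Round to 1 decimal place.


The Betz coefficient Cp_max = 16/27 = 0.5926
v^3 = 13.6^3 = 2515.456
P_betz = 0.5 * rho * A * v^3 * Cp_max
P_betz = 0.5 * 1.164 * 11541.8 * 2515.456 * 0.5926
P_betz = 10013121.2 W

10013121.2


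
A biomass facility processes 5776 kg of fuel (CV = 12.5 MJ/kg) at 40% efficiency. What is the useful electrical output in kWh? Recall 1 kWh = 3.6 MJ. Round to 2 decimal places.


Total energy = mass * CV = 5776 * 12.5 = 72200.0 MJ
Useful energy = total * eta = 72200.0 * 0.4 = 28880.0 MJ
Convert to kWh: 28880.0 / 3.6
Useful energy = 8022.22 kWh

8022.22


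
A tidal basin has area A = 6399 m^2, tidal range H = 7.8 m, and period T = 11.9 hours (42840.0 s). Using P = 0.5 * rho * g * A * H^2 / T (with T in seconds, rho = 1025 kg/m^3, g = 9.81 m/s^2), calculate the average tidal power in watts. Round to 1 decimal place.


Convert period to seconds: T = 11.9 * 3600 = 42840.0 s
H^2 = 7.8^2 = 60.84
P = 0.5 * rho * g * A * H^2 / T
P = 0.5 * 1025 * 9.81 * 6399 * 60.84 / 42840.0
P = 45689.3 W

45689.3


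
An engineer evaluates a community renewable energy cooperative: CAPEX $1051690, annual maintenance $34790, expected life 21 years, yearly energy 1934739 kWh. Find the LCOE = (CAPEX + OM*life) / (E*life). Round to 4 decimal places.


Total cost = CAPEX + OM * lifetime = 1051690 + 34790 * 21 = 1051690 + 730590 = 1782280
Total generation = annual * lifetime = 1934739 * 21 = 40629519 kWh
LCOE = 1782280 / 40629519
LCOE = 0.0439 $/kWh

0.0439


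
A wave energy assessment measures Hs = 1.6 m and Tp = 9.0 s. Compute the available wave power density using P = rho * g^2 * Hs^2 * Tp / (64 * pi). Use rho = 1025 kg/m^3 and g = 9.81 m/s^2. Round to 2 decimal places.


Apply wave power formula:
  g^2 = 9.81^2 = 96.2361
  Hs^2 = 1.6^2 = 2.56
  Numerator = rho * g^2 * Hs^2 * Tp = 1025 * 96.2361 * 2.56 * 9.0 = 2272711.74
  Denominator = 64 * pi = 201.0619
  P = 2272711.74 / 201.0619 = 11303.54 W/m

11303.54


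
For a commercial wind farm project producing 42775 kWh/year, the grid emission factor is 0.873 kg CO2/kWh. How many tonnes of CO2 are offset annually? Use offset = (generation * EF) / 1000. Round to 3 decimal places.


CO2 offset in kg = generation * emission_factor
CO2 offset = 42775 * 0.873 = 37342.58 kg
Convert to tonnes:
  CO2 offset = 37342.58 / 1000 = 37.343 tonnes

37.343


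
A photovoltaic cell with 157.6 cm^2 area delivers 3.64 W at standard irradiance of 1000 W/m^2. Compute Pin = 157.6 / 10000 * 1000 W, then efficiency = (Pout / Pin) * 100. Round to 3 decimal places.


First compute the input power:
  Pin = area_cm2 / 10000 * G = 157.6 / 10000 * 1000 = 15.76 W
Then compute efficiency:
  Efficiency = (Pout / Pin) * 100 = (3.64 / 15.76) * 100
  Efficiency = 23.096%

23.096


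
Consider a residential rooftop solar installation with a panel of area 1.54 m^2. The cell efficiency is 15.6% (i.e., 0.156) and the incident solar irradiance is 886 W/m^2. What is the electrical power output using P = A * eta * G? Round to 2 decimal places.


Use the solar power formula P = A * eta * G.
Given: A = 1.54 m^2, eta = 0.156, G = 886 W/m^2
P = 1.54 * 0.156 * 886
P = 212.85 W

212.85


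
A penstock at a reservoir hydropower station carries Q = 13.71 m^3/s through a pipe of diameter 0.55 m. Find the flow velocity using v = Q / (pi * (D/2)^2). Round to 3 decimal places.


Compute pipe cross-sectional area:
  A = pi * (D/2)^2 = pi * (0.55/2)^2 = 0.2376 m^2
Calculate velocity:
  v = Q / A = 13.71 / 0.2376
  v = 57.706 m/s

57.706


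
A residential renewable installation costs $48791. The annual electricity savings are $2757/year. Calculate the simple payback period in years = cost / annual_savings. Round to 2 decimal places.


Simple payback period = initial cost / annual savings
Payback = 48791 / 2757
Payback = 17.70 years

17.70


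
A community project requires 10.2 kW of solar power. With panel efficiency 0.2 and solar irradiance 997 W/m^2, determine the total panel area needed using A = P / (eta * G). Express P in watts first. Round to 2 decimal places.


Convert target power to watts: P = 10.2 * 1000 = 10200.0 W
Compute denominator: eta * G = 0.2 * 997 = 199.4
Required area A = P / (eta * G) = 10200.0 / 199.4
A = 51.15 m^2

51.15


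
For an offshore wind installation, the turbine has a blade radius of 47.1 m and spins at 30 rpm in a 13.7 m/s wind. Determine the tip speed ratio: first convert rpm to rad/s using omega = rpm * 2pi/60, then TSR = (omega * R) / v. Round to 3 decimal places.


Convert rotational speed to rad/s:
  omega = 30 * 2 * pi / 60 = 3.1416 rad/s
Compute tip speed:
  v_tip = omega * R = 3.1416 * 47.1 = 147.969 m/s
Tip speed ratio:
  TSR = v_tip / v_wind = 147.969 / 13.7 = 10.801

10.801


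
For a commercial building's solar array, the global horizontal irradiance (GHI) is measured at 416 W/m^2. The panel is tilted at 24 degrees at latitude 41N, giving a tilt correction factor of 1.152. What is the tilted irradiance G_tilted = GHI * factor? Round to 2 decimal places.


Identify the given values:
  GHI = 416 W/m^2, tilt correction factor = 1.152
Apply the formula G_tilted = GHI * factor:
  G_tilted = 416 * 1.152
  G_tilted = 479.23 W/m^2

479.23


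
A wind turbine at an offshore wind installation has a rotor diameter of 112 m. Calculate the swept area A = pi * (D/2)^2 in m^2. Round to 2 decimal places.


Compute the rotor radius:
  r = D / 2 = 112 / 2 = 56.0 m
Calculate swept area:
  A = pi * r^2 = pi * 56.0^2
  A = 9852.03 m^2

9852.03


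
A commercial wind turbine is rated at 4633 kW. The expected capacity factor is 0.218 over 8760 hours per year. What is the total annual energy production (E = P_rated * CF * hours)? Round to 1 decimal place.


Annual energy = rated_kW * capacity_factor * hours_per_year
Given: P_rated = 4633 kW, CF = 0.218, hours = 8760
E = 4633 * 0.218 * 8760
E = 8847547.4 kWh

8847547.4


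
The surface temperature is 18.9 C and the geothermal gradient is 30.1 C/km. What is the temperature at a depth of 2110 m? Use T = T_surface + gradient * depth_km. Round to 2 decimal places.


Convert depth to km: 2110 / 1000 = 2.11 km
Temperature increase = gradient * depth_km = 30.1 * 2.11 = 63.51 C
Temperature at depth = T_surface + delta_T = 18.9 + 63.51
T = 82.41 C

82.41


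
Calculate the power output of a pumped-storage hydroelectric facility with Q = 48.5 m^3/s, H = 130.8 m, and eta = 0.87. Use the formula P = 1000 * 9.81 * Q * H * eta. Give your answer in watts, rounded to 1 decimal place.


Apply the hydropower formula P = rho * g * Q * H * eta
rho * g = 1000 * 9.81 = 9810.0
P = 9810.0 * 48.5 * 130.8 * 0.87
P = 54142429.9 W

54142429.9


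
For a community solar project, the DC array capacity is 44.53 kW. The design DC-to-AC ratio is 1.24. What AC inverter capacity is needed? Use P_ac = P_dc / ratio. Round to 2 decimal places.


The inverter AC capacity is determined by the DC/AC ratio.
Given: P_dc = 44.53 kW, DC/AC ratio = 1.24
P_ac = P_dc / ratio = 44.53 / 1.24
P_ac = 35.91 kW

35.91


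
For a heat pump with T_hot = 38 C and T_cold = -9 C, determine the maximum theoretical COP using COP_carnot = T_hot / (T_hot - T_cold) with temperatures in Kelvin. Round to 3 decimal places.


Convert to Kelvin:
  T_hot = 38 + 273.15 = 311.15 K
  T_cold = -9 + 273.15 = 264.15 K
Apply Carnot COP formula:
  COP = T_hot_K / (T_hot_K - T_cold_K) = 311.15 / 47.0
  COP = 6.620

6.620


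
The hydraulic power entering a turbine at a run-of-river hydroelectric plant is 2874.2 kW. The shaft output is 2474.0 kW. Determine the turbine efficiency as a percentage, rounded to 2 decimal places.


Turbine efficiency = (output power / input power) * 100
eta = (2474.0 / 2874.2) * 100
eta = 86.08%

86.08


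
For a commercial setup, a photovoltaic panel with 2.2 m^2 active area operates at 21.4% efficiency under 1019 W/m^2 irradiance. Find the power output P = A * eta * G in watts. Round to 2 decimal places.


Use the solar power formula P = A * eta * G.
Given: A = 2.2 m^2, eta = 0.214, G = 1019 W/m^2
P = 2.2 * 0.214 * 1019
P = 479.75 W

479.75


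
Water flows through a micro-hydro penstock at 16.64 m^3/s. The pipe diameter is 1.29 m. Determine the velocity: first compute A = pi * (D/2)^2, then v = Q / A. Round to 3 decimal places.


Compute pipe cross-sectional area:
  A = pi * (D/2)^2 = pi * (1.29/2)^2 = 1.307 m^2
Calculate velocity:
  v = Q / A = 16.64 / 1.307
  v = 12.732 m/s

12.732


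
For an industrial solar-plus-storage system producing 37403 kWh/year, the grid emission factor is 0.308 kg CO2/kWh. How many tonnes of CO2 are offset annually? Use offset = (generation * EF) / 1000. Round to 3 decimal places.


CO2 offset in kg = generation * emission_factor
CO2 offset = 37403 * 0.308 = 11520.12 kg
Convert to tonnes:
  CO2 offset = 11520.12 / 1000 = 11.520 tonnes

11.520


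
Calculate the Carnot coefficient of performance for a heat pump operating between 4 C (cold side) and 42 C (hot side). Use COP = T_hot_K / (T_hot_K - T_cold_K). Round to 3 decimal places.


Convert to Kelvin:
  T_hot = 42 + 273.15 = 315.15 K
  T_cold = 4 + 273.15 = 277.15 K
Apply Carnot COP formula:
  COP = T_hot_K / (T_hot_K - T_cold_K) = 315.15 / 38.0
  COP = 8.293

8.293


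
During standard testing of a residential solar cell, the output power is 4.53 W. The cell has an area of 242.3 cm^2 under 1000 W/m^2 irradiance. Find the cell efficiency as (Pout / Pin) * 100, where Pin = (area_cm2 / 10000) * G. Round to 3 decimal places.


First compute the input power:
  Pin = area_cm2 / 10000 * G = 242.3 / 10000 * 1000 = 24.23 W
Then compute efficiency:
  Efficiency = (Pout / Pin) * 100 = (4.53 / 24.23) * 100
  Efficiency = 18.696%

18.696


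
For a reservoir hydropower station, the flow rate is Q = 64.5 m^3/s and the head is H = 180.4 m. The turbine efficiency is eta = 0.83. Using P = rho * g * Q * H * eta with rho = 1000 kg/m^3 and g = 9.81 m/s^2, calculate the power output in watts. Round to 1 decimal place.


Apply the hydropower formula P = rho * g * Q * H * eta
rho * g = 1000 * 9.81 = 9810.0
P = 9810.0 * 64.5 * 180.4 * 0.83
P = 94742174.3 W

94742174.3


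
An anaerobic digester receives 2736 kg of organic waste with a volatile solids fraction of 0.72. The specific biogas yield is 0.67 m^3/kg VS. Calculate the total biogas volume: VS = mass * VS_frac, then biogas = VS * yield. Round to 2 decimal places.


Compute volatile solids:
  VS = mass * VS_fraction = 2736 * 0.72 = 1969.92 kg
Calculate biogas volume:
  Biogas = VS * specific_yield = 1969.92 * 0.67
  Biogas = 1319.85 m^3

1319.85


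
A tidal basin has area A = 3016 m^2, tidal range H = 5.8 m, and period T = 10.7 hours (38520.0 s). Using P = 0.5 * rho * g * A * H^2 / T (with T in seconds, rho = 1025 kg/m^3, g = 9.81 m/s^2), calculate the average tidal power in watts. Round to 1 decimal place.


Convert period to seconds: T = 10.7 * 3600 = 38520.0 s
H^2 = 5.8^2 = 33.64
P = 0.5 * rho * g * A * H^2 / T
P = 0.5 * 1025 * 9.81 * 3016 * 33.64 / 38520.0
P = 13242.3 W

13242.3


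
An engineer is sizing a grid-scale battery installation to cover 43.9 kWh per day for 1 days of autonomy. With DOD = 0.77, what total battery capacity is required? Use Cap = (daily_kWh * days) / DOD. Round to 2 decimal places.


Total energy needed = daily * days = 43.9 * 1 = 43.9 kWh
Account for depth of discharge:
  Cap = total_energy / DOD = 43.9 / 0.77
  Cap = 57.01 kWh

57.01


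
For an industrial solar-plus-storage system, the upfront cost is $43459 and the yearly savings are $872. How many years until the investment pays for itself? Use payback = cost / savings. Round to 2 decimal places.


Simple payback period = initial cost / annual savings
Payback = 43459 / 872
Payback = 49.84 years

49.84


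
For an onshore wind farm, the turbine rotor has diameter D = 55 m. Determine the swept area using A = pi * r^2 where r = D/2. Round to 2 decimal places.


Compute the rotor radius:
  r = D / 2 = 55 / 2 = 27.5 m
Calculate swept area:
  A = pi * r^2 = pi * 27.5^2
  A = 2375.83 m^2

2375.83


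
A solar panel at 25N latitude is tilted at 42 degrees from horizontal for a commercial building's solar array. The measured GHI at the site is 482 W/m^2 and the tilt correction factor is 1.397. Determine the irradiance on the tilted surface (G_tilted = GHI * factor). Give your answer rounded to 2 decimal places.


Identify the given values:
  GHI = 482 W/m^2, tilt correction factor = 1.397
Apply the formula G_tilted = GHI * factor:
  G_tilted = 482 * 1.397
  G_tilted = 673.35 W/m^2

673.35


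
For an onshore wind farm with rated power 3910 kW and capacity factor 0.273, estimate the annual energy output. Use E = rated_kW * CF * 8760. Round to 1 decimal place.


Annual energy = rated_kW * capacity_factor * hours_per_year
Given: P_rated = 3910 kW, CF = 0.273, hours = 8760
E = 3910 * 0.273 * 8760
E = 9350686.8 kWh

9350686.8


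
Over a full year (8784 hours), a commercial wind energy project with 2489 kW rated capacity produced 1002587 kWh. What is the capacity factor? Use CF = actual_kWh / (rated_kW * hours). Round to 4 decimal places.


Capacity factor = actual output / maximum possible output
Maximum possible = rated * hours = 2489 * 8784 = 21863376 kWh
CF = 1002587 / 21863376
CF = 0.0459

0.0459


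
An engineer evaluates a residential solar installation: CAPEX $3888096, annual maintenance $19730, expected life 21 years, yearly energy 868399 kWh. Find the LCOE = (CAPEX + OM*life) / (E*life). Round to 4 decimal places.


Total cost = CAPEX + OM * lifetime = 3888096 + 19730 * 21 = 3888096 + 414330 = 4302426
Total generation = annual * lifetime = 868399 * 21 = 18236379 kWh
LCOE = 4302426 / 18236379
LCOE = 0.2359 $/kWh

0.2359


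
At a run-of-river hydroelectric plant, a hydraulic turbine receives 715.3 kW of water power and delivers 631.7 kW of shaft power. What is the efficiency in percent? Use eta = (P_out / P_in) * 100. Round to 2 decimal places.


Turbine efficiency = (output power / input power) * 100
eta = (631.7 / 715.3) * 100
eta = 88.31%

88.31


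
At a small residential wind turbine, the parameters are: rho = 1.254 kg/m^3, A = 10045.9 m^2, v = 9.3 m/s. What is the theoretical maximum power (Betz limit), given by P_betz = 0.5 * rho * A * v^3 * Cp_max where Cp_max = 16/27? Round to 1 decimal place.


The Betz coefficient Cp_max = 16/27 = 0.5926
v^3 = 9.3^3 = 804.357
P_betz = 0.5 * rho * A * v^3 * Cp_max
P_betz = 0.5 * 1.254 * 10045.9 * 804.357 * 0.5926
P_betz = 3002350.9 W

3002350.9


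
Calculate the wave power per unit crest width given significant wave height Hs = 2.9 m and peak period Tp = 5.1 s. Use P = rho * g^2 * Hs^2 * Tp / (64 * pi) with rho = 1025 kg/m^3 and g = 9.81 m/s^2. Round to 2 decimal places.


Apply wave power formula:
  g^2 = 9.81^2 = 96.2361
  Hs^2 = 2.9^2 = 8.41
  Numerator = rho * g^2 * Hs^2 * Tp = 1025 * 96.2361 * 8.41 * 5.1 = 4230854.13
  Denominator = 64 * pi = 201.0619
  P = 4230854.13 / 201.0619 = 21042.54 W/m

21042.54


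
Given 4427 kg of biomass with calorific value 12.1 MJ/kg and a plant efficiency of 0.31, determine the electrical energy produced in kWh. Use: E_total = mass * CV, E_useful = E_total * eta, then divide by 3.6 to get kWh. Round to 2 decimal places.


Total energy = mass * CV = 4427 * 12.1 = 53566.7 MJ
Useful energy = total * eta = 53566.7 * 0.31 = 16605.68 MJ
Convert to kWh: 16605.68 / 3.6
Useful energy = 4612.69 kWh

4612.69


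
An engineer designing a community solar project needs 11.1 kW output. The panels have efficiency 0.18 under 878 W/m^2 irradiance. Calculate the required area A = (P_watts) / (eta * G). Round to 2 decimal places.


Convert target power to watts: P = 11.1 * 1000 = 11100.0 W
Compute denominator: eta * G = 0.18 * 878 = 158.04
Required area A = P / (eta * G) = 11100.0 / 158.04
A = 70.24 m^2

70.24


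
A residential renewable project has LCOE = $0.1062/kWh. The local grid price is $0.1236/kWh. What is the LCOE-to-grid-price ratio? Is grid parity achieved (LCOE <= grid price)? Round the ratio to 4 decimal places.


Compare LCOE to grid price:
  LCOE = $0.1062/kWh, Grid price = $0.1236/kWh
  Ratio = LCOE / grid_price = 0.1062 / 0.1236 = 0.8592
  Grid parity achieved (ratio <= 1)? yes

0.8592


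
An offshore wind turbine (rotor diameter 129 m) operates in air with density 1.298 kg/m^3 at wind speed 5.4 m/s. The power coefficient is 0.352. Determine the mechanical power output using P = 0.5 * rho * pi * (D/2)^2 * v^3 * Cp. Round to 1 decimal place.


Step 1 -- Compute swept area:
  A = pi * (D/2)^2 = pi * (129/2)^2 = 13069.81 m^2
Step 2 -- Apply wind power equation:
  P = 0.5 * rho * A * v^3 * Cp
  v^3 = 5.4^3 = 157.464
  P = 0.5 * 1.298 * 13069.81 * 157.464 * 0.352
  P = 470151.6 W

470151.6


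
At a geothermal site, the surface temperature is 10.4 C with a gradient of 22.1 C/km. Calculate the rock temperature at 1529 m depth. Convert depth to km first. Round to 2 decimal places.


Convert depth to km: 1529 / 1000 = 1.529 km
Temperature increase = gradient * depth_km = 22.1 * 1.529 = 33.79 C
Temperature at depth = T_surface + delta_T = 10.4 + 33.79
T = 44.19 C

44.19


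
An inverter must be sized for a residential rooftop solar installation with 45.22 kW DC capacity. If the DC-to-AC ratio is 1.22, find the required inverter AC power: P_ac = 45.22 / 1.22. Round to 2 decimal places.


The inverter AC capacity is determined by the DC/AC ratio.
Given: P_dc = 45.22 kW, DC/AC ratio = 1.22
P_ac = P_dc / ratio = 45.22 / 1.22
P_ac = 37.07 kW

37.07


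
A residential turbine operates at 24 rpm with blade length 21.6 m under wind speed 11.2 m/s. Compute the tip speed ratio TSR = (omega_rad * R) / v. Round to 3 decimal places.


Convert rotational speed to rad/s:
  omega = 24 * 2 * pi / 60 = 2.5133 rad/s
Compute tip speed:
  v_tip = omega * R = 2.5133 * 21.6 = 54.287 m/s
Tip speed ratio:
  TSR = v_tip / v_wind = 54.287 / 11.2 = 4.847

4.847


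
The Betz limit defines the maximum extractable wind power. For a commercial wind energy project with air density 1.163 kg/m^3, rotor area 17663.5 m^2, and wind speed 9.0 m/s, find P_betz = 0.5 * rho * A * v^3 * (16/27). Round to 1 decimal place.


The Betz coefficient Cp_max = 16/27 = 0.5926
v^3 = 9.0^3 = 729.0
P_betz = 0.5 * rho * A * v^3 * Cp_max
P_betz = 0.5 * 1.163 * 17663.5 * 729.0 * 0.5926
P_betz = 4437212.5 W

4437212.5


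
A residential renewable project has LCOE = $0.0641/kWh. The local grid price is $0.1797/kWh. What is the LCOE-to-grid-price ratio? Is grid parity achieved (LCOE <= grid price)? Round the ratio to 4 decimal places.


Compare LCOE to grid price:
  LCOE = $0.0641/kWh, Grid price = $0.1797/kWh
  Ratio = LCOE / grid_price = 0.0641 / 0.1797 = 0.3567
  Grid parity achieved (ratio <= 1)? yes

0.3567


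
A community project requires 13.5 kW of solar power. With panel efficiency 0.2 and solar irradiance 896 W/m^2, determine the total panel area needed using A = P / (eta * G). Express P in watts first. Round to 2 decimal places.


Convert target power to watts: P = 13.5 * 1000 = 13500.0 W
Compute denominator: eta * G = 0.2 * 896 = 179.2
Required area A = P / (eta * G) = 13500.0 / 179.2
A = 75.33 m^2

75.33


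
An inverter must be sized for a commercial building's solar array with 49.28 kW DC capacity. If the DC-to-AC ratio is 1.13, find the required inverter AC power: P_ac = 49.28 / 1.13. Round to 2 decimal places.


The inverter AC capacity is determined by the DC/AC ratio.
Given: P_dc = 49.28 kW, DC/AC ratio = 1.13
P_ac = P_dc / ratio = 49.28 / 1.13
P_ac = 43.61 kW

43.61


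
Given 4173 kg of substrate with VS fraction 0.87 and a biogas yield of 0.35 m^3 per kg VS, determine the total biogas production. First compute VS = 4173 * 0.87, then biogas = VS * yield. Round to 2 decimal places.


Compute volatile solids:
  VS = mass * VS_fraction = 4173 * 0.87 = 3630.51 kg
Calculate biogas volume:
  Biogas = VS * specific_yield = 3630.51 * 0.35
  Biogas = 1270.68 m^3

1270.68


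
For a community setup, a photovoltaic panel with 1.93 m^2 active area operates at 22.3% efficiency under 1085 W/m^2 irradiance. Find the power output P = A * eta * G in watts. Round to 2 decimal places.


Use the solar power formula P = A * eta * G.
Given: A = 1.93 m^2, eta = 0.223, G = 1085 W/m^2
P = 1.93 * 0.223 * 1085
P = 466.97 W

466.97


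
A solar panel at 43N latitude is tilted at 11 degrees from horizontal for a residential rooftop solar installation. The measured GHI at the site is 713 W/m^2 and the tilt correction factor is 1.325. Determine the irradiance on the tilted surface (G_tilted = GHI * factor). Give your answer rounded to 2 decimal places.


Identify the given values:
  GHI = 713 W/m^2, tilt correction factor = 1.325
Apply the formula G_tilted = GHI * factor:
  G_tilted = 713 * 1.325
  G_tilted = 944.73 W/m^2

944.73


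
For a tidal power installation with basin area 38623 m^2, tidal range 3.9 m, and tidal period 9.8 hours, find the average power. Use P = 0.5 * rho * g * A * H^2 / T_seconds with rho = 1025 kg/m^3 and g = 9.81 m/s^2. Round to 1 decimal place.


Convert period to seconds: T = 9.8 * 3600 = 35280.0 s
H^2 = 3.9^2 = 15.21
P = 0.5 * rho * g * A * H^2 / T
P = 0.5 * 1025 * 9.81 * 38623 * 15.21 / 35280.0
P = 83716.2 W

83716.2


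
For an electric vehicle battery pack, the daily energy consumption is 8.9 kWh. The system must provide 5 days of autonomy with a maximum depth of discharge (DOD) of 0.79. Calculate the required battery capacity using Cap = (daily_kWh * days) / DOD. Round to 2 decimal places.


Total energy needed = daily * days = 8.9 * 5 = 44.5 kWh
Account for depth of discharge:
  Cap = total_energy / DOD = 44.5 / 0.79
  Cap = 56.33 kWh

56.33


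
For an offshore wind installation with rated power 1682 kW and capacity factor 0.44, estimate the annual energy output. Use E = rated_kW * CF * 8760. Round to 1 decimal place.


Annual energy = rated_kW * capacity_factor * hours_per_year
Given: P_rated = 1682 kW, CF = 0.44, hours = 8760
E = 1682 * 0.44 * 8760
E = 6483100.8 kWh

6483100.8


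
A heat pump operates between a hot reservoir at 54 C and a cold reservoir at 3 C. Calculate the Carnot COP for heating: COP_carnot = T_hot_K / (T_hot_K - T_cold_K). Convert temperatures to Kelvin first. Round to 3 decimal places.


Convert to Kelvin:
  T_hot = 54 + 273.15 = 327.15 K
  T_cold = 3 + 273.15 = 276.15 K
Apply Carnot COP formula:
  COP = T_hot_K / (T_hot_K - T_cold_K) = 327.15 / 51.0
  COP = 6.415

6.415


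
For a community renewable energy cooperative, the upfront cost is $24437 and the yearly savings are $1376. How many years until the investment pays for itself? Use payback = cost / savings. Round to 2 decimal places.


Simple payback period = initial cost / annual savings
Payback = 24437 / 1376
Payback = 17.76 years

17.76


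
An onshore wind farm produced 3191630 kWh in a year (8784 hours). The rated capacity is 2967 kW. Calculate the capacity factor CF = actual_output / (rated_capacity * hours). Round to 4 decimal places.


Capacity factor = actual output / maximum possible output
Maximum possible = rated * hours = 2967 * 8784 = 26062128 kWh
CF = 3191630 / 26062128
CF = 0.1225

0.1225


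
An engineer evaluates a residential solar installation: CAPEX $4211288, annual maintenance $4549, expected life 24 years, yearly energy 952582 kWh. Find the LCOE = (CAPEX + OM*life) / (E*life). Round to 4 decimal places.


Total cost = CAPEX + OM * lifetime = 4211288 + 4549 * 24 = 4211288 + 109176 = 4320464
Total generation = annual * lifetime = 952582 * 24 = 22861968 kWh
LCOE = 4320464 / 22861968
LCOE = 0.1890 $/kWh

0.1890


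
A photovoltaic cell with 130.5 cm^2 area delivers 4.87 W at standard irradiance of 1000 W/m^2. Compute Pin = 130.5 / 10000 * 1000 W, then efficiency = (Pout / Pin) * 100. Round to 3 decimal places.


First compute the input power:
  Pin = area_cm2 / 10000 * G = 130.5 / 10000 * 1000 = 13.05 W
Then compute efficiency:
  Efficiency = (Pout / Pin) * 100 = (4.87 / 13.05) * 100
  Efficiency = 37.318%

37.318
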